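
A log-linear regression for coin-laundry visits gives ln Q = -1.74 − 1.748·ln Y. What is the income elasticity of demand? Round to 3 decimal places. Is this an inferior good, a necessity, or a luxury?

-1.748 (inferior good)

In a log-linear demand, the coefficient on ln Y is the income elasticity.
So η = -1.748.
η < 0 ⇒ inferior good.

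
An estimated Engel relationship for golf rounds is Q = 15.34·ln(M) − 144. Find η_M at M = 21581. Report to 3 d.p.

1.688

At M = 21581: Q = 9.087.
dQ/dM = 15.34/M = 0.00071081 at this income.
η = (dQ/dM)·(M/Q) = 0.00071081 × (21581/9.087) = 1.688.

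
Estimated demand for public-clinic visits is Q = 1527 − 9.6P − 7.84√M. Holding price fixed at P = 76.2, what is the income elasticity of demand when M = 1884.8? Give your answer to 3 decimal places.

-0.374

At P = 76.2, M = 1884.8: Q = 455.112.
Holding P constant, ∂Q/∂M = -7.84/(2√M) = -0.0902929.
η_M = (∂Q/∂M)·(M/Q) = -0.0902929 × (1884.8/455.112) = -0.374.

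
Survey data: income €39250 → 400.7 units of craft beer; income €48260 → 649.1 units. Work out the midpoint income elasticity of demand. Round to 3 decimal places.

2.298

ΔQ = 649.1 − 400.7 = 248.4; midpoint Q̄ = (400.7 + 649.1)/2 = 524.9.
ΔI = 48260 − 39250 = 9010; midpoint Ī = (39250 + 48260)/2 = 43755.
η = (ΔQ/Q̄) ÷ (ΔI/Ī) = (248.4/524.9) ÷ (9010/43755) = 2.298.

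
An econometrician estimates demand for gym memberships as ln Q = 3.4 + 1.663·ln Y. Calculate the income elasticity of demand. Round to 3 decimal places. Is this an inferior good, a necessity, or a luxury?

In a log-linear demand, the coefficient on ln Y is the income elasticity.
So η = 1.663.
η > 1 ⇒ luxury.

1.663 (luxury)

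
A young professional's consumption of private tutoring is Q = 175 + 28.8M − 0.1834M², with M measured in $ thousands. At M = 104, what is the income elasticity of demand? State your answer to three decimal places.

-0.819

At M = 104: Q = 1186.5456.
dQ/dM = 28.8 − 0.3668M = -9.34720.
η = (dQ/dM)·(M/Q) = -9.34720 × (104/1186.5456) = -0.819.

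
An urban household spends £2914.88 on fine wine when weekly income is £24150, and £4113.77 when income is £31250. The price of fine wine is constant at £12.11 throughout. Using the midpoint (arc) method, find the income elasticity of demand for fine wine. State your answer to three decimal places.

1.331

With a constant price, Q₁ = 2914.88/12.11 = 240.700 and Q₂ = 4113.77/12.11 = 339.700 (equivalently, work directly with expenditure since P cancels).
Midpoint %ΔQ = (4113.77 − 2914.88)/3514.33 = 0.34114; midpoint %ΔI = (31250 − 24150)/27700 = 0.25632.
η = 0.34114 / 0.25632 = 1.331.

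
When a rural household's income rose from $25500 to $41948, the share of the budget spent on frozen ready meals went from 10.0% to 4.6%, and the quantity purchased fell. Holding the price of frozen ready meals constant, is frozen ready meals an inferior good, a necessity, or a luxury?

inferior good

Quantity demanded falls as income rises, so η < 0.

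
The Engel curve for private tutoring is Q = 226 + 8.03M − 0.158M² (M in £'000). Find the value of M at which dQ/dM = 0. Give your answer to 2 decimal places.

dQ/dM = 8.03 − 0.316M.
The good is inferior where dQ/dM < 0. Setting dQ/dM = 0 gives M = 8.03 / 0.316 = 25.41.

25.41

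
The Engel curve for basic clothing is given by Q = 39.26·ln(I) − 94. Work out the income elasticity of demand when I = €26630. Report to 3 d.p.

0.128

At I = 26630: Q = 306.051.
dQ/dI = 39.26/I = 0.00147428 at this income.
η = (dQ/dI)·(I/Q) = 0.00147428 × (26630/306.051) = 0.128.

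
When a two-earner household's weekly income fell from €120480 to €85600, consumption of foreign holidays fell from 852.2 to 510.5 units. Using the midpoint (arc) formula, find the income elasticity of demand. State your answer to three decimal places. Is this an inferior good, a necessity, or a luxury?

1.482 (luxury)

ΔQ = 510.5 − 852.2 = -341.7; midpoint Q̄ = (852.2 + 510.5)/2 = 681.35.
ΔI = 85600 − 120480 = -34880; midpoint Ī = (120480 + 85600)/2 = 103040.
η = (ΔQ/Q̄) ÷ (ΔI/Ī) = (-341.7/681.35) ÷ (-34880/103040) = 1.482.
η > 1 ⇒ luxury.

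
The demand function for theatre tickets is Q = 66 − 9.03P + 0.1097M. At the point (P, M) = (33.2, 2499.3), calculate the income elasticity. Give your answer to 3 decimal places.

At P = 33.2, M = 2499.3: Q = 40.377.
Holding P constant, ∂Q/∂M = 0.1097.
η_M = (∂Q/∂M)·(M/Q) = 0.1097 × (2499.3/40.377) = 6.790.

6.790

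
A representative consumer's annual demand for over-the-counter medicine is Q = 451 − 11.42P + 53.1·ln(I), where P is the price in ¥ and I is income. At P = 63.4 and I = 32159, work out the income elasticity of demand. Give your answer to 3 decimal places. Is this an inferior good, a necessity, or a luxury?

At P = 63.4, I = 32159: Q = 278.068.
Holding P constant, ∂Q/∂I = 53.1/I = 0.00165117.
η_I = (∂Q/∂I)·(I/Q) = 0.00165117 × (32159/278.068) = 0.191.
Since 0 < η < 1, this is a necessity.

0.191 (necessity)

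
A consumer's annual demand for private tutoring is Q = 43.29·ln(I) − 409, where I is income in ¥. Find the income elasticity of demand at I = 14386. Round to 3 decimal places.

7.930

At I = 14386: Q = 5.459.
dQ/dI = 43.29/I = 0.00300918 at this income.
η = (dQ/dI)·(I/Q) = 0.00300918 × (14386/5.459) = 7.930.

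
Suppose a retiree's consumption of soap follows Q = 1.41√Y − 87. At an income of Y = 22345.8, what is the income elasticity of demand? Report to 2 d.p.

0.85

At Y = 22345.8: Q = 123.774.
dQ/dY = 1.41/(2√Y) = 0.00471619 at this income.
η = (dQ/dY)·(Y/Q) = 0.00471619 × (22345.8/123.774) = 0.85.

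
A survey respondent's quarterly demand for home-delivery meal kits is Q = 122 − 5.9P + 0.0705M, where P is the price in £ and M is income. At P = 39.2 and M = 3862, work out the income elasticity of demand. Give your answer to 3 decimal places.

1.670

At P = 39.2, M = 3862: Q = 162.991.
Holding P constant, ∂Q/∂M = 0.0705.
η_M = (∂Q/∂M)·(M/Q) = 0.0705 × (3862/162.991) = 1.670.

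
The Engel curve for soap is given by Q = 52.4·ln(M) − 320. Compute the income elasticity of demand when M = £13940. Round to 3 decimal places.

At M = 13940: Q = 180.028.
dQ/dM = 52.4/M = 0.00375897 at this income.
η = (dQ/dM)·(M/Q) = 0.00375897 × (13940/180.028) = 0.291.

0.291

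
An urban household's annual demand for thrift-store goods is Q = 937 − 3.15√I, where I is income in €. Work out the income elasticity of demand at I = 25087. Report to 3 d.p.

At I = 25087: Q = 438.075.
dQ/dI = -3.15/(2√I) = -0.00994389 at this income.
η = (dQ/dI)·(I/Q) = -0.00994389 × (25087/438.075) = -0.569.

-0.569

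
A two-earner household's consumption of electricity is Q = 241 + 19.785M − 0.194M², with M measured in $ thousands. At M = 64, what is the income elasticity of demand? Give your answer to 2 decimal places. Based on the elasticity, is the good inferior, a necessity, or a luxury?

-0.45 (inferior good)

At M = 64: Q = 712.6160.
dQ/dM = 19.785 − 0.388M = -5.04700.
η = (dQ/dM)·(M/Q) = -5.04700 × (64/712.6160) = -0.45.
η < 0 ⇒ inferior good.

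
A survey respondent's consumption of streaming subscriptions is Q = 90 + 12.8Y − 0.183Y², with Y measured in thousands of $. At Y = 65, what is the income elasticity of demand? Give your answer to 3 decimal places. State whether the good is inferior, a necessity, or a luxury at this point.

At Y = 65: Q = 148.8250.
dQ/dY = 12.8 − 0.366Y = -10.99000.
η = (dQ/dY)·(Y/Q) = -10.99000 × (65/148.8250) = -4.800.
η < 0 ⇒ inferior good.

-4.800 (inferior good)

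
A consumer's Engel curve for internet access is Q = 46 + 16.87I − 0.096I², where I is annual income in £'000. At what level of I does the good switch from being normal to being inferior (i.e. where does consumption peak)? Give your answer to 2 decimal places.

dQ/dI = 16.87 − 0.192I.
The good is inferior where dQ/dI < 0. Setting dQ/dI = 0 gives I = 16.87 / 0.192 = 87.86.

87.86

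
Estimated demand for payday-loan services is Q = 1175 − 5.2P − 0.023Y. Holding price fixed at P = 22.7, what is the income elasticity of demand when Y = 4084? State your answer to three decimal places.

At P = 22.7, Y = 4084: Q = 963.028.
Holding P constant, ∂Q/∂Y = −0.023.
η_Y = (∂Q/∂Y)·(Y/Q) = -0.023 × (4084/963.028) = -0.098.

-0.098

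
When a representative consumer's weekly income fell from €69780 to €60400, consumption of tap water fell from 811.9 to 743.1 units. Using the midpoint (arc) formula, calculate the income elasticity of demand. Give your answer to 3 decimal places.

ΔQ = 743.1 − 811.9 = -68.8; midpoint Q̄ = (811.9 + 743.1)/2 = 777.5.
ΔI = 60400 − 69780 = -9380; midpoint Ī = (69780 + 60400)/2 = 65090.
η = (ΔQ/Q̄) ÷ (ΔI/Ī) = (-68.8/777.5) ÷ (-9380/65090) = 0.614.

0.614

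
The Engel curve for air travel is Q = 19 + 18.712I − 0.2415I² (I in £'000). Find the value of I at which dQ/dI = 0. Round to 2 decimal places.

38.74

dQ/dI = 18.712 − 0.483I.
The good is inferior where dQ/dI < 0. Setting dQ/dI = 0 gives I = 18.712 / 0.483 = 38.74.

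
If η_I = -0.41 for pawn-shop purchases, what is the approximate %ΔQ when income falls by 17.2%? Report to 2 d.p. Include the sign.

%ΔQ ≈ η × %ΔI = -0.41 × (-17.2%) = 7.05%.

7.05%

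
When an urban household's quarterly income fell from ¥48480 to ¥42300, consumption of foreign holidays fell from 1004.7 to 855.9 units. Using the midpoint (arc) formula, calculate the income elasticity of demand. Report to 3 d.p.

ΔQ = 855.9 − 1004.7 = -148.8; midpoint Q̄ = (1004.7 + 855.9)/2 = 930.3.
ΔI = 42300 − 48480 = -6180; midpoint Ī = (48480 + 42300)/2 = 45390.
η = (ΔQ/Q̄) ÷ (ΔI/Ī) = (-148.8/930.3) ÷ (-6180/45390) = 1.175.

1.175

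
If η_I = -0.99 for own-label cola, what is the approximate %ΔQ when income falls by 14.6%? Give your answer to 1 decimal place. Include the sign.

14.5%

%ΔQ ≈ η × %ΔI = -0.99 × (-14.6%) = 14.5%.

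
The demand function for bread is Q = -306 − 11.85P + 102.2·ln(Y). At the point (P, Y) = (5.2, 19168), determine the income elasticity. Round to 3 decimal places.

0.160

At P = 5.2, Y = 19168: Q = 640.174.
Holding P constant, ∂Q/∂Y = 102.2/Y = 0.0053318.
η_Y = (∂Q/∂Y)·(Y/Q) = 0.0053318 × (19168/640.174) = 0.160.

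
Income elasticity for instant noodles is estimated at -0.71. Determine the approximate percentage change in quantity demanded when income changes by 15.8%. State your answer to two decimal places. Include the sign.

-11.22%

%ΔQ ≈ η × %ΔI = -0.71 × 15.8% = -11.22%.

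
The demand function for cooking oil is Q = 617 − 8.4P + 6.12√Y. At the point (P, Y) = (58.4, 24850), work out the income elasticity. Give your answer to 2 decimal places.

At P = 58.4, Y = 24850: Q = 1091.190.
Holding P constant, ∂Q/∂Y = 6.12/(2√Y) = 0.0194115.
η_Y = (∂Q/∂Y)·(Y/Q) = 0.0194115 × (24850/1091.190) = 0.44.

0.44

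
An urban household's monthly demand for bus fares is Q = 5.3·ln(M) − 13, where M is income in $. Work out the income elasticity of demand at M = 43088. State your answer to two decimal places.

0.12

At M = 43088: Q = 43.556.
dQ/dM = 5.3/M = 0.000123004 at this income.
η = (dQ/dM)·(M/Q) = 0.000123004 × (43088/43.556) = 0.12.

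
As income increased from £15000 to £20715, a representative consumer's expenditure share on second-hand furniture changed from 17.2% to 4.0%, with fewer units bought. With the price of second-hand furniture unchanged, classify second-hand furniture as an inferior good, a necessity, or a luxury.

inferior good

Quantity demanded falls as income rises, so η < 0.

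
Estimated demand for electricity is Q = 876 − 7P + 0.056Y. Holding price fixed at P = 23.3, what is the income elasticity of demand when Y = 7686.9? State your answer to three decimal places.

0.376

At P = 23.3, Y = 7686.9: Q = 1143.366.
Holding P constant, ∂Q/∂Y = 0.056.
η_Y = (∂Q/∂Y)·(Y/Q) = 0.056 × (7686.9/1143.366) = 0.376.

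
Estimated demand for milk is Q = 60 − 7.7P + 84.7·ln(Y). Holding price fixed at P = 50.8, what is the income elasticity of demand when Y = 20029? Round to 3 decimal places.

At P = 50.8, Y = 20029: Q = 507.788.
Holding P constant, ∂Q/∂Y = 84.7/Y = 0.00422887.
η_Y = (∂Q/∂Y)·(Y/Q) = 0.00422887 × (20029/507.788) = 0.167.

0.167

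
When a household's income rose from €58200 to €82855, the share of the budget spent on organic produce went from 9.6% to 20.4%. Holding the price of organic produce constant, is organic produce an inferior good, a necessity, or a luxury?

The budget share rises as income rises, so η > 1.

luxury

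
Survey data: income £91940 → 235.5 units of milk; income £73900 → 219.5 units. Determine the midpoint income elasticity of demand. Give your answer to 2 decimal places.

ΔQ = 219.5 − 235.5 = -16; midpoint Q̄ = (235.5 + 219.5)/2 = 227.5.
ΔI = 73900 − 91940 = -18040; midpoint Ī = (91940 + 73900)/2 = 82920.
η = (ΔQ/Q̄) ÷ (ΔI/Ī) = (-16/227.5) ÷ (-18040/82920) = 0.32.

0.32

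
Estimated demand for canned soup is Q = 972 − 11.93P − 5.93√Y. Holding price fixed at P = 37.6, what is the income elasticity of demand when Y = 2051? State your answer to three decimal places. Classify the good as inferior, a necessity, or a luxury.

-0.527 (inferior good)

At P = 37.6, Y = 2051: Q = 254.874.
Holding P constant, ∂Q/∂Y = -5.93/(2√Y) = -0.0654699.
η_Y = (∂Q/∂Y)·(Y/Q) = -0.0654699 × (2051/254.874) = -0.527.
Since η < 0, this is an inferior good.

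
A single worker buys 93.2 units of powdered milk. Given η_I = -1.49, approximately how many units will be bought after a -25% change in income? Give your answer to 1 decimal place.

%ΔQ ≈ η × %ΔI = -1.49 × (-25%) = 37.25%.
New Q ≈ 93.2 × (1 + 0.3725) = 127.9.

127.9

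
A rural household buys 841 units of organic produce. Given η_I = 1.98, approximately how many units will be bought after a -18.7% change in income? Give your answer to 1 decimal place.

529.6

%ΔQ ≈ η × %ΔI = 1.98 × (-18.7%) = -37.026%.
New Q ≈ 841 × (1 − 0.37026) = 529.6.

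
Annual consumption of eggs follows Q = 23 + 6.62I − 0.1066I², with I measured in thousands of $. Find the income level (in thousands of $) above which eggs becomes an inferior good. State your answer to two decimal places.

31.05

dQ/dI = 6.62 − 0.2132I.
The good is inferior where dQ/dI < 0. Setting dQ/dI = 0 gives I = 6.62 / 0.2132 = 31.05.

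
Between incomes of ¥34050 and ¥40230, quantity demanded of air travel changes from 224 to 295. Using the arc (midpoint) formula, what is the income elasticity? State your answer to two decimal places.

ΔQ = 295 − 224 = 71; midpoint Q̄ = (224 + 295)/2 = 259.5.
ΔI = 40230 − 34050 = 6180; midpoint Ī = (34050 + 40230)/2 = 37140.
η = (ΔQ/Q̄) ÷ (ΔI/Ī) = (71/259.5) ÷ (6180/37140) = 1.64.

1.64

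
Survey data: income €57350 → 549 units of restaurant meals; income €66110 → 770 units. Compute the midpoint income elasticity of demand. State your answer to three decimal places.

ΔQ = 770 − 549 = 221; midpoint Q̄ = (549 + 770)/2 = 659.5.
ΔI = 66110 − 57350 = 8760; midpoint Ī = (57350 + 66110)/2 = 61730.
η = (ΔQ/Q̄) ÷ (ΔI/Ī) = (221/659.5) ÷ (8760/61730) = 2.361.

2.361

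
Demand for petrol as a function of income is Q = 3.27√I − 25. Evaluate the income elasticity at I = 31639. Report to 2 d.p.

0.52

At I = 31639: Q = 556.647.
dQ/dI = 3.27/(2√I) = 0.00919192 at this income.
η = (dQ/dI)·(I/Q) = 0.00919192 × (31639/556.647) = 0.52.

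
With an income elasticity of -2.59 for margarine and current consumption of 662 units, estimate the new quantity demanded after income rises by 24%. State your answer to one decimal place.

250.5

%ΔQ ≈ η × %ΔI = -2.59 × 24% = -62.16%.
New Q ≈ 662 × (1 − 0.6216) = 250.5.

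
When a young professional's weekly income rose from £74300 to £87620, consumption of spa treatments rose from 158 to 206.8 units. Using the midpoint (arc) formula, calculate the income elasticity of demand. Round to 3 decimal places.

ΔQ = 206.8 − 158 = 48.8; midpoint Q̄ = (158 + 206.8)/2 = 182.4.
ΔI = 87620 − 74300 = 13320; midpoint Ī = (74300 + 87620)/2 = 80960.
η = (ΔQ/Q̄) ÷ (ΔI/Ī) = (48.8/182.4) ÷ (13320/80960) = 1.626.

1.626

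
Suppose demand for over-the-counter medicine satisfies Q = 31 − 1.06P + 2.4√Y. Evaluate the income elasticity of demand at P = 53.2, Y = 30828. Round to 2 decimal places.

0.53

At P = 53.2, Y = 30828: Q = 395.998.
Holding P constant, ∂Q/∂Y = 2.4/(2√Y) = 0.00683453.
η_Y = (∂Q/∂Y)·(Y/Q) = 0.00683453 × (30828/395.998) = 0.53.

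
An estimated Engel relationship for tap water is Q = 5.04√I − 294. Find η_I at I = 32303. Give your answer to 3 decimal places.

0.740

At I = 32303: Q = 611.841.
dQ/dI = 5.04/(2√I) = 0.014021 at this income.
η = (dQ/dI)·(I/Q) = 0.014021 × (32303/611.841) = 0.740.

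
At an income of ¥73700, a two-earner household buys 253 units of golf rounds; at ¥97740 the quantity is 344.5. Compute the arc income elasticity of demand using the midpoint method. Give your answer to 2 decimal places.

ΔQ = 344.5 − 253 = 91.5; midpoint Q̄ = (253 + 344.5)/2 = 298.75.
ΔI = 97740 − 73700 = 24040; midpoint Ī = (73700 + 97740)/2 = 85720.
η = (ΔQ/Q̄) ÷ (ΔI/Ī) = (91.5/298.75) ÷ (24040/85720) = 1.09.

1.09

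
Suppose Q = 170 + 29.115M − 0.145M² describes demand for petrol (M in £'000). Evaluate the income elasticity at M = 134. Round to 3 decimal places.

-0.890

At M = 134: Q = 1467.7900.
dQ/dM = 29.115 − 0.29M = -9.74500.
η = (dQ/dM)·(M/Q) = -9.74500 × (134/1467.7900) = -0.890.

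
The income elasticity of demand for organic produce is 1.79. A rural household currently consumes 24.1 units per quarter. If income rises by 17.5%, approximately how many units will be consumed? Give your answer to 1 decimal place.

31.6

%ΔQ ≈ η × %ΔI = 1.79 × 17.5% = 31.325%.
New Q ≈ 24.1 × (1 + 0.31325) = 31.6.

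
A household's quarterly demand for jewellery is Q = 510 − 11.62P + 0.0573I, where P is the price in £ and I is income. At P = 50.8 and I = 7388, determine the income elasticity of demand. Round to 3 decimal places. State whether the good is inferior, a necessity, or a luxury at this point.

1.234 (luxury)

At P = 50.8, I = 7388: Q = 343.036.
Holding P constant, ∂Q/∂I = 0.0573.
η_I = (∂Q/∂I)·(I/Q) = 0.0573 × (7388/343.036) = 1.234.
Since η > 1, this is a luxury.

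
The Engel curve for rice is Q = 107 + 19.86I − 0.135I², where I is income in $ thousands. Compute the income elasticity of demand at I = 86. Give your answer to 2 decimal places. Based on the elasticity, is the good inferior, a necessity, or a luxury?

At I = 86: Q = 816.5000.
dQ/dI = 19.86 − 0.27I = -3.36000.
η = (dQ/dI)·(I/Q) = -3.36000 × (86/816.5000) = -0.35.
η < 0 ⇒ inferior good.

-0.35 (inferior good)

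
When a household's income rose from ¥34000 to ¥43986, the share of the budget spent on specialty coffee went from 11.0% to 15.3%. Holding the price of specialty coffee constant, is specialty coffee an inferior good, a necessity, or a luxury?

luxury

The budget share rises as income rises, so η > 1.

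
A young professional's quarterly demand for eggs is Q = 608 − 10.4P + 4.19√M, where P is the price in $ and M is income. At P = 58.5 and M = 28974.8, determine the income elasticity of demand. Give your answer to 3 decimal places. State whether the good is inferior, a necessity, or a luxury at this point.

0.500 (necessity)

At P = 58.5, M = 28974.8: Q = 712.821.
Holding P constant, ∂Q/∂M = 4.19/(2√M) = 0.0123076.
η_M = (∂Q/∂M)·(M/Q) = 0.0123076 × (28974.8/712.821) = 0.500.
Since 0 < η < 1, this is a necessity.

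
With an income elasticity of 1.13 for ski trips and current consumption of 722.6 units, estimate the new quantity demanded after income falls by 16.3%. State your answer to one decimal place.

589.5

%ΔQ ≈ η × %ΔI = 1.13 × (-16.3%) = -18.419%.
New Q ≈ 722.6 × (1 − 0.18419) = 589.5.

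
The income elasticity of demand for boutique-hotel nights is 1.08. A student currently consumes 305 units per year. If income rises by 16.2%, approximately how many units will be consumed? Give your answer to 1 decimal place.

%ΔQ ≈ η × %ΔI = 1.08 × 16.2% = 17.496%.
New Q ≈ 305 × (1 + 0.17496) = 358.4.

358.4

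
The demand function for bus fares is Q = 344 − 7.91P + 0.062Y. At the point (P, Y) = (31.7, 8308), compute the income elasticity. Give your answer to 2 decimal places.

0.85

At P = 31.7, Y = 8308: Q = 608.349.
Holding P constant, ∂Q/∂Y = 0.062.
η_Y = (∂Q/∂Y)·(Y/Q) = 0.062 × (8308/608.349) = 0.85.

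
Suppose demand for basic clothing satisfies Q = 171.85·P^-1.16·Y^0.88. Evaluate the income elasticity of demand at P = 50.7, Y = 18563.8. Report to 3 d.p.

0.880

For a multiplicative demand Q = A·P^α·Y^β, the income elasticity is β everywhere.
Here β = 0.88, so η = 0.880.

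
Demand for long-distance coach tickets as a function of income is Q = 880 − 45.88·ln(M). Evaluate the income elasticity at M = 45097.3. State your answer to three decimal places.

At M = 45097.3: Q = 388.323.
dQ/dM = -45.88/M = -0.00101736 at this income.
η = (dQ/dM)·(M/Q) = -0.00101736 × (45097.3/388.323) = -0.118.

-0.118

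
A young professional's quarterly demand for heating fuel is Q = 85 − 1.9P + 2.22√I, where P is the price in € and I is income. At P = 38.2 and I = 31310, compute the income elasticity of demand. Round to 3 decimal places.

0.485

At P = 38.2, I = 31310: Q = 405.241.
Holding P constant, ∂Q/∂I = 2.22/(2√I) = 0.00627309.
η_I = (∂Q/∂I)·(I/Q) = 0.00627309 × (31310/405.241) = 0.485.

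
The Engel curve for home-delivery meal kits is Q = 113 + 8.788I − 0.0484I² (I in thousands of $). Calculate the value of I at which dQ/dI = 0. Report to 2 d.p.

90.79

dQ/dI = 8.788 − 0.0968I.
The good is inferior where dQ/dI < 0. Setting dQ/dI = 0 gives I = 8.788 / 0.0968 = 90.79.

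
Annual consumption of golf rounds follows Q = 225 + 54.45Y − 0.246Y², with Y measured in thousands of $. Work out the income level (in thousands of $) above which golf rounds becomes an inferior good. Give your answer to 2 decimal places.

110.67

dQ/dY = 54.45 − 0.492Y.
The good is inferior where dQ/dY < 0. Setting dQ/dY = 0 gives Y = 54.45 / 0.492 = 110.67.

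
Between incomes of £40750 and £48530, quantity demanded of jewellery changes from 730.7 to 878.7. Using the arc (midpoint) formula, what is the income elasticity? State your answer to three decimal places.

1.055

ΔQ = 878.7 − 730.7 = 148; midpoint Q̄ = (730.7 + 878.7)/2 = 804.7.
ΔI = 48530 − 40750 = 7780; midpoint Ī = (40750 + 48530)/2 = 44640.
η = (ΔQ/Q̄) ÷ (ΔI/Ī) = (148/804.7) ÷ (7780/44640) = 1.055.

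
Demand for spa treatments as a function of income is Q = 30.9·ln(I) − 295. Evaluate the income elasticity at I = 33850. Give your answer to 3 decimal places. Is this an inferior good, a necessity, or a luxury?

At I = 33850: Q = 27.278.
dQ/dI = 30.9/I = 0.000912851 at this income.
η = (dQ/dI)·(I/Q) = 0.000912851 × (33850/27.278) = 1.133.
Since η > 1, the good is a luxury.

1.133 (luxury)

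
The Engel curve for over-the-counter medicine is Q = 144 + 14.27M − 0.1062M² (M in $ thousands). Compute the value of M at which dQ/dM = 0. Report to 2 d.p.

dQ/dM = 14.27 − 0.2124M.
The good is inferior where dQ/dM < 0. Setting dQ/dM = 0 gives M = 14.27 / 0.2124 = 67.18.

67.18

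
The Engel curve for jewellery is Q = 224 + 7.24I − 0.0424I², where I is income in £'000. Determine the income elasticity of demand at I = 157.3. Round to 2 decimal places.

At I = 157.3: Q = 313.7365.
dQ/dI = 7.24 − 0.0848I = -6.09904.
η = (dQ/dI)·(I/Q) = -6.09904 × (157.3/313.7365) = -3.06.

-3.06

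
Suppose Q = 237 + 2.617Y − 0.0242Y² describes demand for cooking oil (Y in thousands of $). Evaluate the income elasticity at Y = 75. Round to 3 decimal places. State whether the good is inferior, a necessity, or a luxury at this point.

At Y = 75: Q = 297.1500.
dQ/dY = 2.617 − 0.0484Y = -1.01300.
η = (dQ/dY)·(Y/Q) = -1.01300 × (75/297.1500) = -0.256.
η < 0 ⇒ inferior good.

-0.256 (inferior good)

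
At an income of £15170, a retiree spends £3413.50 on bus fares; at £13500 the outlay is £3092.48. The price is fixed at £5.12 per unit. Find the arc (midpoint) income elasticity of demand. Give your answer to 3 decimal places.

With a constant price, Q₁ = 3413.50/5.12 = 666.699 and Q₂ = 3092.48/5.12 = 604.000 (equivalently, work directly with expenditure since P cancels).
Midpoint %ΔQ = (3092.48 − 3413.50)/3252.99 = -0.09868; midpoint %ΔI = (13500 − 15170)/14335 = -0.11650.
η = -0.09868 / -0.11650 = 0.847.

0.847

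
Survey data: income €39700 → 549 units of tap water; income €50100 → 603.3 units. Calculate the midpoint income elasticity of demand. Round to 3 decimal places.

ΔQ = 603.3 − 549 = 54.3; midpoint Q̄ = (549 + 603.3)/2 = 576.15.
ΔI = 50100 − 39700 = 10400; midpoint Ī = (39700 + 50100)/2 = 44900.
η = (ΔQ/Q̄) ÷ (ΔI/Ī) = (54.3/576.15) ÷ (10400/44900) = 0.407.

0.407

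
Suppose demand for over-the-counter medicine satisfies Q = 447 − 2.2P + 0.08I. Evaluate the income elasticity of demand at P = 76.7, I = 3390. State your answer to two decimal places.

0.49

At P = 76.7, I = 3390: Q = 549.460.
Holding P constant, ∂Q/∂I = 0.08.
η_I = (∂Q/∂I)·(I/Q) = 0.08 × (3390/549.460) = 0.49.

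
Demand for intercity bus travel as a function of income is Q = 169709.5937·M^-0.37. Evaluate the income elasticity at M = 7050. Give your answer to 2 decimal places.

For Q = A·M^β the income elasticity is constant and equal to β.
Here β = -0.37, so η = -0.37.

-0.37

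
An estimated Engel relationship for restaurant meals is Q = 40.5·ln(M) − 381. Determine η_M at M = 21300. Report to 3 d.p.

At M = 21300: Q = 22.642.
dQ/dM = 40.5/M = 0.00190141 at this income.
η = (dQ/dM)·(M/Q) = 0.00190141 × (21300/22.642) = 1.789.

1.789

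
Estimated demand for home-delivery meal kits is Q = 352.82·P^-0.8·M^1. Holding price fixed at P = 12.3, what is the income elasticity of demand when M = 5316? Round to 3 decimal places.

For a multiplicative demand Q = A·P^α·M^β, the income elasticity is β everywhere.
Here β = 1, so η = 1.000.

1.000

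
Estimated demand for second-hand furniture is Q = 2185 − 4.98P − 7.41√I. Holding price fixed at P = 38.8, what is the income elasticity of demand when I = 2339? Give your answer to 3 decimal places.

At P = 38.8, I = 2339: Q = 1633.405.
Holding P constant, ∂Q/∂I = -7.41/(2√I) = -0.0766078.
η_I = (∂Q/∂I)·(I/Q) = -0.0766078 × (2339/1633.405) = -0.110.

-0.110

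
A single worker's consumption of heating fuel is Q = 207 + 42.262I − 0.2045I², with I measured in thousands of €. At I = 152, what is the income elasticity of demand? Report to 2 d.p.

-1.59

At I = 152: Q = 1906.0560.
dQ/dI = 42.262 − 0.409I = -19.90600.
η = (dQ/dI)·(I/Q) = -19.90600 × (152/1906.0560) = -1.59.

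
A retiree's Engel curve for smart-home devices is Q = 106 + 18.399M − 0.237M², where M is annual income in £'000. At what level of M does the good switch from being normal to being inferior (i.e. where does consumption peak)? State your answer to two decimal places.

38.82

dQ/dM = 18.399 − 0.474M.
The good is inferior where dQ/dM < 0. Setting dQ/dM = 0 gives M = 18.399 / 0.474 = 38.82.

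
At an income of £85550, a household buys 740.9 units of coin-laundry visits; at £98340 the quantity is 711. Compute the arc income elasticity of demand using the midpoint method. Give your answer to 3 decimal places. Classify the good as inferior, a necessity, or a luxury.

ΔQ = 711 − 740.9 = -29.9; midpoint Q̄ = (740.9 + 711)/2 = 725.95.
ΔI = 98340 − 85550 = 12790; midpoint Ī = (85550 + 98340)/2 = 91945.
η = (ΔQ/Q̄) ÷ (ΔI/Ī) = (-29.9/725.95) ÷ (12790/91945) = -0.296.
η < 0 ⇒ inferior good.

-0.296 (inferior good)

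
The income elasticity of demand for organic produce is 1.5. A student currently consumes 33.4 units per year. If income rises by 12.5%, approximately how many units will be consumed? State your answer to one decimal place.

39.7

%ΔQ ≈ η × %ΔI = 1.5 × 12.5% = 18.75%.
New Q ≈ 33.4 × (1 + 0.1875) = 39.7.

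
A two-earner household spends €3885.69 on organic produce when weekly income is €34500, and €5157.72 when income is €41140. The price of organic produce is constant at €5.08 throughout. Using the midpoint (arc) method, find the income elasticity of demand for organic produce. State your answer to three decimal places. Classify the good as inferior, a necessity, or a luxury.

With a constant price, Q₁ = 3885.69/5.08 = 764.900 and Q₂ = 5157.72/5.08 = 1015.299 (equivalently, work directly with expenditure since P cancels).
Midpoint %ΔQ = (5157.72 − 3885.69)/4521.71 = 0.28132; midpoint %ΔI = (41140 − 34500)/37820 = 0.17557.
η = 0.28132 / 0.17557 = 1.602.
η > 1 ⇒ luxury.

1.602 (luxury)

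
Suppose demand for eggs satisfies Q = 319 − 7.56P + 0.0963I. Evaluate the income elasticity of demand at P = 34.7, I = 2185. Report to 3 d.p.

At P = 34.7, I = 2185: Q = 267.083.
Holding P constant, ∂Q/∂I = 0.0963.
η_I = (∂Q/∂I)·(I/Q) = 0.0963 × (2185/267.083) = 0.788.

0.788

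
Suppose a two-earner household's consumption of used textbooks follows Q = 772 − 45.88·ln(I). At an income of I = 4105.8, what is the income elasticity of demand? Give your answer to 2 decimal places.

At I = 4105.8: Q = 390.271.
dQ/dI = -45.88/I = -0.0111744 at this income.
η = (dQ/dI)·(I/Q) = -0.0111744 × (4105.8/390.271) = -0.12.

-0.12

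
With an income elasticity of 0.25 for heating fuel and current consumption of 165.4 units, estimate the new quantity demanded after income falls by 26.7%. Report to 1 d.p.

%ΔQ ≈ η × %ΔI = 0.25 × (-26.7%) = -6.675%.
New Q ≈ 165.4 × (1 − 0.06675) = 154.4.

154.4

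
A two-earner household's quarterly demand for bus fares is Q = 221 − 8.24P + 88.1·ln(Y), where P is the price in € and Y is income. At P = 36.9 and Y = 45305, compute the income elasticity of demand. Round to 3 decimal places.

0.102

At P = 36.9, Y = 45305: Q = 861.479.
Holding P constant, ∂Q/∂Y = 88.1/Y = 0.0019446.
η_Y = (∂Q/∂Y)·(Y/Q) = 0.0019446 × (45305/861.479) = 0.102.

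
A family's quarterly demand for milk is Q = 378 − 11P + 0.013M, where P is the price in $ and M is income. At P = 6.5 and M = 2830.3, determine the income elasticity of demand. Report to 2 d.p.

At P = 6.5, M = 2830.3: Q = 343.294.
Holding P constant, ∂Q/∂M = 0.013.
η_M = (∂Q/∂M)·(M/Q) = 0.013 × (2830.3/343.294) = 0.11.

0.11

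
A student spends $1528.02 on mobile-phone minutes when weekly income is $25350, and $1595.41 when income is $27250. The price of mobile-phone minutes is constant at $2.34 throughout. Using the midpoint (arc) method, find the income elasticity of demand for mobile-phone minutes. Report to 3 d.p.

0.597

With a constant price, Q₁ = 1528.02/2.34 = 653.000 and Q₂ = 1595.41/2.34 = 681.799 (equivalently, work directly with expenditure since P cancels).
Midpoint %ΔQ = (1595.41 − 1528.02)/1561.72 = 0.04315; midpoint %ΔI = (27250 − 25350)/26300 = 0.07224.
η = 0.04315 / 0.07224 = 0.597.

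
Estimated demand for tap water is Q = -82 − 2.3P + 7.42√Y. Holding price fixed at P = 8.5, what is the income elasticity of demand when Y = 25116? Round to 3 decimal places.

0.547

At P = 8.5, Y = 25116: Q = 1074.374.
Holding P constant, ∂Q/∂Y = 7.42/(2√Y) = 0.0234099.
η_Y = (∂Q/∂Y)·(Y/Q) = 0.0234099 × (25116/1074.374) = 0.547.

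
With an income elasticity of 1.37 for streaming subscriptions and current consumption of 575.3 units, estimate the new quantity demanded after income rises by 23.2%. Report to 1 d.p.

%ΔQ ≈ η × %ΔI = 1.37 × 23.2% = 31.784%.
New Q ≈ 575.3 × (1 + 0.31784) = 758.2.

758.2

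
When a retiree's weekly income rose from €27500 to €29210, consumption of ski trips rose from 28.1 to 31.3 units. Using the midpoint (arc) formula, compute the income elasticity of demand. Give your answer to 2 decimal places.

ΔQ = 31.3 − 28.1 = 3.2; midpoint Q̄ = (28.1 + 31.3)/2 = 29.7.
ΔI = 29210 − 27500 = 1710; midpoint Ī = (27500 + 29210)/2 = 28355.
η = (ΔQ/Q̄) ÷ (ΔI/Ī) = (3.2/29.7) ÷ (1710/28355) = 1.79.

1.79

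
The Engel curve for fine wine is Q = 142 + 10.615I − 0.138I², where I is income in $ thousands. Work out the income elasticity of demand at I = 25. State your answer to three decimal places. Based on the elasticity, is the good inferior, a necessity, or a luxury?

At I = 25: Q = 321.1250.
dQ/dI = 10.615 − 0.276I = 3.71500.
η = (dQ/dI)·(I/Q) = 3.71500 × (25/321.1250) = 0.289.
0 < η < 1 ⇒ necessity.

0.289 (necessity)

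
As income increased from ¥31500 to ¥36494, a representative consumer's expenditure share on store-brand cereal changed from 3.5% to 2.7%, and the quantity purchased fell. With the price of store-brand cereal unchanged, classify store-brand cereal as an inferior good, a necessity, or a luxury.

Quantity demanded falls as income rises, so η < 0.

inferior good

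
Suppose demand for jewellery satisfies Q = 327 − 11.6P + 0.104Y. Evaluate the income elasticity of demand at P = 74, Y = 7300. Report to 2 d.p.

At P = 74, Y = 7300: Q = 227.800.
Holding P constant, ∂Q/∂Y = 0.104.
η_Y = (∂Q/∂Y)·(Y/Q) = 0.104 × (7300/227.800) = 3.33.

3.33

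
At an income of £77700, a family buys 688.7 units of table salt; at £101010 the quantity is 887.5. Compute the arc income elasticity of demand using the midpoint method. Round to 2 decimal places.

ΔQ = 887.5 − 688.7 = 198.8; midpoint Q̄ = (688.7 + 887.5)/2 = 788.1.
ΔI = 101010 − 77700 = 23310; midpoint Ī = (77700 + 101010)/2 = 89355.
η = (ΔQ/Q̄) ÷ (ΔI/Ī) = (198.8/788.1) ÷ (23310/89355) = 0.97.

0.97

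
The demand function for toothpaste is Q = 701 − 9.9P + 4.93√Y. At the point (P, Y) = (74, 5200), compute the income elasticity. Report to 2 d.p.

At P = 74, Y = 5200: Q = 323.907.
Holding P constant, ∂Q/∂Y = 4.93/(2√Y) = 0.0341834.
η_Y = (∂Q/∂Y)·(Y/Q) = 0.0341834 × (5200/323.907) = 0.55.

0.55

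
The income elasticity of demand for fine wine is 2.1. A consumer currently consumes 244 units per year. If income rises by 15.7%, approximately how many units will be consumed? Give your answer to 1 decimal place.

%ΔQ ≈ η × %ΔI = 2.1 × 15.7% = 32.97%.
New Q ≈ 244 × (1 + 0.3297) = 324.4.

324.4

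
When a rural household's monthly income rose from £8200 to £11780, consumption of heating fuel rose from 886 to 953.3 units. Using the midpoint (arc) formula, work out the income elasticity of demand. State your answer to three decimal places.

0.204

ΔQ = 953.3 − 886 = 67.3; midpoint Q̄ = (886 + 953.3)/2 = 919.65.
ΔI = 11780 − 8200 = 3580; midpoint Ī = (8200 + 11780)/2 = 9990.
η = (ΔQ/Q̄) ÷ (ΔI/Ī) = (67.3/919.65) ÷ (3580/9990) = 0.204.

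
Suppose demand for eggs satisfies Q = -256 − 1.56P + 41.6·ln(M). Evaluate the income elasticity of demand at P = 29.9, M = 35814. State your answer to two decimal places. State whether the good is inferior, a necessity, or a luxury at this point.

0.31 (necessity)

At P = 29.9, M = 35814: Q = 133.578.
Holding P constant, ∂Q/∂M = 41.6/M = 0.00116156.
η_M = (∂Q/∂M)·(M/Q) = 0.00116156 × (35814/133.578) = 0.31.
Since 0 < η < 1, this is a necessity.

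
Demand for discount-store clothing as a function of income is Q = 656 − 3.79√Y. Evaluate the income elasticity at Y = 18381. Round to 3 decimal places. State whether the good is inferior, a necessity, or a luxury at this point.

At Y = 18381: Q = 142.165.
dQ/dY = -3.79/(2√Y) = -0.0139773 at this income.
η = (dQ/dY)·(Y/Q) = -0.0139773 × (18381/142.165) = -1.807.
Since η < 0, the good is an inferior good.

-1.807 (inferior good)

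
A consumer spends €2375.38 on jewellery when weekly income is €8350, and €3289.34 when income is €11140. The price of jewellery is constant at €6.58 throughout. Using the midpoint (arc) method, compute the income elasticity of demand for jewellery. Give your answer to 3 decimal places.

1.127

With a constant price, Q₁ = 2375.38/6.58 = 361.000 and Q₂ = 3289.34/6.58 = 499.900 (equivalently, work directly with expenditure since P cancels).
Midpoint %ΔQ = (3289.34 − 2375.38)/2832.36 = 0.32268; midpoint %ΔI = (11140 − 8350)/9745 = 0.28630.
η = 0.32268 / 0.28630 = 1.127.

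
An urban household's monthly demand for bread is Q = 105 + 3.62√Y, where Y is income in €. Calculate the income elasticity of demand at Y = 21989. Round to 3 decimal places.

0.418

At Y = 21989: Q = 641.799.
dQ/dY = 3.62/(2√Y) = 0.0122061 at this income.
η = (dQ/dY)·(Y/Q) = 0.0122061 × (21989/641.799) = 0.418.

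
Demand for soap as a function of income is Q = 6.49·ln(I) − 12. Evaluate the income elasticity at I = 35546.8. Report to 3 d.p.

At I = 35546.8: Q = 56.006.
dQ/dI = 6.49/I = 0.000182576 at this income.
η = (dQ/dI)·(I/Q) = 0.000182576 × (35546.8/56.006) = 0.116.

0.116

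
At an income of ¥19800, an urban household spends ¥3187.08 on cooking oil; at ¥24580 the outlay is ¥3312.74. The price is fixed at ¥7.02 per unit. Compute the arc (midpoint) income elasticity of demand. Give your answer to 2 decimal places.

0.18

With a constant price, Q₁ = 3187.08/7.02 = 454.000 and Q₂ = 3312.74/7.02 = 471.900 (equivalently, work directly with expenditure since P cancels).
Midpoint %ΔQ = (3312.74 − 3187.08)/3249.91 = 0.03867; midpoint %ΔI = (24580 − 19800)/22190 = 0.21541.
η = 0.03867 / 0.21541 = 0.18.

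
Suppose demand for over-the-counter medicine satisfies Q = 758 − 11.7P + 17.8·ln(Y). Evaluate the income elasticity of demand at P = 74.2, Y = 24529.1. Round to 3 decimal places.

At P = 74.2, Y = 24529.1: Q = 69.776.
Holding P constant, ∂Q/∂Y = 17.8/Y = 0.000725669.
η_Y = (∂Q/∂Y)·(Y/Q) = 0.000725669 × (24529.1/69.776) = 0.255.

0.255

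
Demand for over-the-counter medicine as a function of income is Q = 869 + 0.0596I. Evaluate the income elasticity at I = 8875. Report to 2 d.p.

0.38

At I = 8875: Q = 1397.950.
dQ/dI = 0.0596.
η = (dQ/dI)·(I/Q) = 0.0596 × (8875/1397.950) = 0.38.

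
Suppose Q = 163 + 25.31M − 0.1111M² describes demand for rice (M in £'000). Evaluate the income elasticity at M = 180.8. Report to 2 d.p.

At M = 180.8: Q = 1107.3401.
dQ/dM = 25.31 − 0.2222M = -14.86376.
η = (dQ/dM)·(M/Q) = -14.86376 × (180.8/1107.3401) = -2.43.

-2.43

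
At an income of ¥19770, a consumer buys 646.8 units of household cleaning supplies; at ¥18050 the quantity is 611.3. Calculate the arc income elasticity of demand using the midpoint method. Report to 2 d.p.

ΔQ = 611.3 − 646.8 = -35.5; midpoint Q̄ = (646.8 + 611.3)/2 = 629.05.
ΔI = 18050 − 19770 = -1720; midpoint Ī = (19770 + 18050)/2 = 18910.
η = (ΔQ/Q̄) ÷ (ΔI/Ī) = (-35.5/629.05) ÷ (-1720/18910) = 0.62.

0.62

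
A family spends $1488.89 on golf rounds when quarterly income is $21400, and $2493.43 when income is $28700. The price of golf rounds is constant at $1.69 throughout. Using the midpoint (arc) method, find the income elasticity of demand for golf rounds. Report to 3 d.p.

1.731

With a constant price, Q₁ = 1488.89/1.69 = 881.000 and Q₂ = 2493.43/1.69 = 1475.402 (equivalently, work directly with expenditure since P cancels).
Midpoint %ΔQ = (2493.43 − 1488.89)/1991.16 = 0.50450; midpoint %ΔI = (28700 − 21400)/25050 = 0.29142.
η = 0.50450 / 0.29142 = 1.731.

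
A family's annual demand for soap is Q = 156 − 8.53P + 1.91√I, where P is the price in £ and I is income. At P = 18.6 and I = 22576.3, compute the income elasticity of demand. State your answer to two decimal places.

0.50

At P = 18.6, I = 22576.3: Q = 284.327.
Holding P constant, ∂Q/∂I = 1.91/(2√I) = 0.0063559.
η_I = (∂Q/∂I)·(I/Q) = 0.0063559 × (22576.3/284.327) = 0.50.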